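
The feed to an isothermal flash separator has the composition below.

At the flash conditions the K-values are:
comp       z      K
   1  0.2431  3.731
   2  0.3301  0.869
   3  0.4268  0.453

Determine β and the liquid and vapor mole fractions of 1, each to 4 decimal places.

Let β = V/F and solve Σ zᵢ(Kᵢ−1)/(1+β(Kᵢ−1)) = 0.
g(0) = ΣzᵢKᵢ − 1 = 0.3872 and g(1) = 1 − Σzᵢ/Kᵢ = -0.3872, so a root lies in (0, 1).
Newton iteration, β⁰ = 0.5:
  β = 0.5000: g = -0.08696, g' = -0.5725 → β = 0.3481
  β = 0.3481: g = 0.00668, g' = -0.6776 → β = 0.3579
  β = 0.3579: g = 0.00005, g' = -0.6673 → β = 0.3580
Converged at β = 0.3580.
Compositions from xᵢ = zᵢ/(1+β(Kᵢ−1)), yᵢ = Kᵢxᵢ:
  1: x = 0.1229, y = 0.4586
  2: x = 0.3463, y = 0.3010
  3: x = 0.5307, y = 0.2404

β = 0.3580, x_1 = 0.1229, y_1 = 0.4586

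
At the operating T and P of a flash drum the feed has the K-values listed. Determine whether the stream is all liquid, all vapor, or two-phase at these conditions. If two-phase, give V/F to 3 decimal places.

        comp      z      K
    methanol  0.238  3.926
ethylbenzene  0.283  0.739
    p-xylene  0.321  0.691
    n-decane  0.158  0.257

two-phase, V/F = 0.340

ΣzᵢKᵢ = 1.406; Σzᵢ/Kᵢ = 1.523.
Both exceed 1, so a two-phase solution exists.
Material balance + equilibrium reduce to Σ zᵢ(Kᵢ−1)/(1+ψ(Kᵢ−1)) = 0.
Newton–Raphson from ψ = 0.33:
  ψ = 0.330: g = 0.0075, g' = -0.742 → ψ = 0.340
Converged at ψ = 0.340.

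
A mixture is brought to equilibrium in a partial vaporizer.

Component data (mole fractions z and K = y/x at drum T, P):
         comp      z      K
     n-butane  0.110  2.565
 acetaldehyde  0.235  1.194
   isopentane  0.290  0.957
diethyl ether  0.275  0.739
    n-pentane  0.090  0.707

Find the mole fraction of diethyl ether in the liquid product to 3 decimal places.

x_diethyl ether = 0.326

Material balance + equilibrium reduce to Σ zᵢ(Kᵢ−1)/(1+V/F(Kᵢ−1)) = 0.
Check two-phase: ΣzᵢKᵢ = 1.107 > 1 and Σzᵢ/Kᵢ = 1.042 > 1, so g(0) = 0.107 > 0 and g(1) = -0.042 < 0.
Newton iteration, V/F⁰ = 0.5:
  V/F = 0.500: g = 0.0119, g' = -0.128 → V/F = 0.593
  V/F = 0.593: g = 0.0005, g' = -0.118 → V/F = 0.598
Converged at V/F = 0.598.
Compositions from xᵢ = zᵢ/(1+V/F(Kᵢ−1)), yᵢ = Kᵢxᵢ:
  n-butane: x = 0.057, y = 0.146
  acetaldehyde: x = 0.211, y = 0.251
  isopentane: x = 0.298, y = 0.285
  diethyl ether: x = 0.326, y = 0.241
  n-pentane: x = 0.109, y = 0.077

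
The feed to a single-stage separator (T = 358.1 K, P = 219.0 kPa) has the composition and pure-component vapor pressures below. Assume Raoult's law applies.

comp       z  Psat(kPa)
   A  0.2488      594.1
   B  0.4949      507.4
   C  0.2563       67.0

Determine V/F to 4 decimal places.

V/F = 0.8931

Raoult's law: Kᵢ = Pᵢˢᵃᵗ/P = Pᵢˢᵃᵗ/219.0.
  K_A = 594.1/219.0 = 2.712785, K_B = 507.4/219.0 = 2.316895, K_C = 67.0/219.0 = 0.305936
Rachford–Rice: g(V/F) = Σ zᵢ(Kᵢ−1)/(1+V/F(Kᵢ−1)) = 0.
Check two-phase: ΣzᵢKᵢ = 1.9000 > 1 and Σzᵢ/Kᵢ = 1.1431 > 1, so g(0) = 0.9000 > 0 and g(1) = -0.1431 < 0.
Iterate (Newton) starting at V/F = 0.5:
  V/F = 0.5000: g = 0.35010, g' = -0.8134 → V/F = 0.9304
  V/F = 0.9304: g = -0.04499, g' = -1.2657 → V/F = 0.8949
  V/F = 0.8949: g = -0.00205, g' = -1.1546 → V/F = 0.8931
Converged at V/F = 0.8931.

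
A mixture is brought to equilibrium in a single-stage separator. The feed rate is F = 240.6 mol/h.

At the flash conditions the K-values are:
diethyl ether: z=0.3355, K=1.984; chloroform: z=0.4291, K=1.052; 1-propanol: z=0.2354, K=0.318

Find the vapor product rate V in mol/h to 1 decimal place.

Iterate (Newton) starting at ψ = 0.5:
  ψ = 0.5000: g = -0.00060, g' = -0.3992 → ψ = 0.4985
Converged at ψ = 0.4985.
Then V = ψ·F = 0.4985·240.6 = 119.9 mol/h and L = F − V = 120.7 mol/h.

V = 119.9 mol/h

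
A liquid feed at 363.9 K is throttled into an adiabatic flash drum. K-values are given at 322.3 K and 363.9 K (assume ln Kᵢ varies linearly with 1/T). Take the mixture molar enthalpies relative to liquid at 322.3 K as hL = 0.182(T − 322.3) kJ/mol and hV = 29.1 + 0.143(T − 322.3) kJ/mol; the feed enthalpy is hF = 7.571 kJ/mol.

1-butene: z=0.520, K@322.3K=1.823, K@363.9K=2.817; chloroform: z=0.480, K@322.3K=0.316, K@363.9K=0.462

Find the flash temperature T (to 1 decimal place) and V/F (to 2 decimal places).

Adiabatic flash: solve Rachford–Rice at each trial T, then check hF = ψ·hV(T) + (1−ψ)·hL(T).
  T = 322.3 K: K = (1.823, 0.316), RR gives ψ = 0.177, H_out = 5.151 kJ/mol
  T = 363.9 K: K = (2.817, 0.462), RR gives ψ = 0.702, H_out = 26.871 kJ/mol
  T = 343.1 K: K = (2.296, 0.387), RR gives ψ = 0.477, H_out = 17.288 kJ/mol
  T = 332.7 K: K = (2.053, 0.351), RR gives ψ = 0.345, H_out = 11.794 kJ/mol
  T = 327.5 K: K = (1.937, 0.333), RR gives ψ = 0.267, H_out = 8.669 kJ/mol
  T = 324.9 K: K = (1.879, 0.325), RR gives ψ = 0.224, H_out = 6.968 kJ/mol
  T = 326.2 K: K = (1.908, 0.329), RR gives ψ = 0.246, H_out = 7.832 kJ/mol
Linear interpolation between T = 324.9 (H_out = 6.968) and T = 326.2 (H_out = 7.832) on hF = 7.571 gives T ≈ 325.8 K, at which ψ = 0.24.

T = 325.8 K, V/F = 0.24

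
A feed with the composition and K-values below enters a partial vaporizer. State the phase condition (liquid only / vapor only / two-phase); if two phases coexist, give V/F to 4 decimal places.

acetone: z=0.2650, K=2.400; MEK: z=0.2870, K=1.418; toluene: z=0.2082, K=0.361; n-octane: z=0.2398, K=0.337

ΣzᵢKᵢ = 1.1989; Σzᵢ/Kᵢ = 1.6011.
Both exceed 1, so a two-phase solution exists.
Material balance + equilibrium reduce to Σ zᵢ(Kᵢ−1)/(1+ψ(Kᵢ−1)) = 0.
Newton–Raphson from ψ = 0.68:
  ψ = 0.6800: g = -0.24130, g' = -0.7821 → ψ = 0.3715
  ψ = 0.3715: g = -0.03747, g' = -0.5941 → ψ = 0.3084
  ψ = 0.3084: g = -0.00015, g' = -0.5911 → ψ = 0.3081
Converged at ψ = 0.3081.

two-phase, V/F = 0.3081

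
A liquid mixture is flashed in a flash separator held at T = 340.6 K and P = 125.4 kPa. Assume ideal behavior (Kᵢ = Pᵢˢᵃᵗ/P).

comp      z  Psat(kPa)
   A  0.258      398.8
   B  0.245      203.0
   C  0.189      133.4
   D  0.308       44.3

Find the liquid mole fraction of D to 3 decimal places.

x_D = 0.540

Raoult's law: Kᵢ = Pᵢˢᵃᵗ/P = Pᵢˢᵃᵗ/125.4.
  K_A = 398.8/125.4 = 3.18022, K_B = 203.0/125.4 = 1.61882, K_C = 133.4/125.4 = 1.06380, K_D = 44.3/125.4 = 0.35327
Newton iteration, V/F⁰ = 0.5:
  V/F = 0.500: g = 0.1022, g' = -0.618 → V/F = 0.666
  V/F = 0.666: g = -0.0013, g' = -0.649 → V/F = 0.664
Converged at V/F = 0.664.
Compositions from xᵢ = zᵢ/(1+V/F(Kᵢ−1)), yᵢ = Kᵢxᵢ:
  A: x = 0.105, y = 0.335
  B: x = 0.174, y = 0.281
  C: x = 0.181, y = 0.193
  D: x = 0.540, y = 0.191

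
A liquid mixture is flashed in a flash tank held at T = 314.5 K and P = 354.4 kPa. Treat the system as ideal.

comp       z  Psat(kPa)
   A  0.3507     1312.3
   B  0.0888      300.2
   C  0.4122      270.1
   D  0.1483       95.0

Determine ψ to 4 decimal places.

Raoult's law: Kᵢ = Pᵢˢᵃᵗ/P = Pᵢˢᵃᵗ/354.4.
  K_A = 1312.3/354.4 = 3.702878, K_B = 300.2/354.4 = 0.847065, K_C = 270.1/354.4 = 0.762133, K_D = 95.0/354.4 = 0.268059
Material balance + equilibrium reduce to Σ zᵢ(Kᵢ−1)/(1+ψ(Kᵢ−1)) = 0.
Feasibility: ΣzᵢKᵢ = 1.7277, Σzᵢ/Kᵢ = 1.2936 — both > 1, two phases present.
Newton iteration, ψ⁰ = 0.61:
  ψ = 0.6100: g = 0.03209, g' = -0.6589 → ψ = 0.6587
  ψ = 0.6587: g = -0.00005, g' = -0.6630 → ψ = 0.6586
Converged at ψ = 0.6586.

ψ = 0.6586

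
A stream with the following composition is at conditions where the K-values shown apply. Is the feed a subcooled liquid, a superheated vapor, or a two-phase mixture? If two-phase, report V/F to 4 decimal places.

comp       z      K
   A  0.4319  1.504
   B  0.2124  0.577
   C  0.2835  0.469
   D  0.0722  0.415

subcooled liquid

ΣzᵢKᵢ = 0.9351; Σzᵢ/Kᵢ = 1.4337.
Since ΣzᵢKᵢ < 1 the mixture is below its bubble point — single liquid phase.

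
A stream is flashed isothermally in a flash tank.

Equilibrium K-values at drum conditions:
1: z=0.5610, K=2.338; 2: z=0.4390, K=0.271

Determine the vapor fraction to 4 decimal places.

ψ = 0.4414

Rachford–Rice: g(ψ) = Σ zᵢ(Kᵢ−1)/(1+ψ(Kᵢ−1)) = 0.
g(0) = ΣzᵢKᵢ − 1 = 0.4306 and g(1) = 1 − Σzᵢ/Kᵢ = -0.8599, so a root lies in (0, 1).
Newton iteration, ψ⁰ = 0.43:
  ψ = 0.4300: g = 0.01032, g' = -0.8997 → ψ = 0.4415
  ψ = 0.4415: g = -0.00003, g' = -0.9042 → ψ = 0.4414
Converged at ψ = 0.4414.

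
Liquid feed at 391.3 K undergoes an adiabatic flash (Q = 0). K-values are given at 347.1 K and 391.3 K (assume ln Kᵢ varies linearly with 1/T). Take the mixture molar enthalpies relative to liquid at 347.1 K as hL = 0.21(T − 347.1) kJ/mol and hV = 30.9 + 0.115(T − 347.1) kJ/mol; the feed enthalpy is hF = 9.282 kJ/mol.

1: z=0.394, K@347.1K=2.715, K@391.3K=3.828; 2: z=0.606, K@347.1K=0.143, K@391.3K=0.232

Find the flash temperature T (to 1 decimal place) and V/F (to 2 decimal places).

T = 364.3 K, V/F = 0.19

Adiabatic flash: solve Rachford–Rice at each trial T, then check hF = ψ·hV(T) + (1−ψ)·hL(T).
  T = 347.1 K: K = (2.715, 0.143), RR gives ψ = 0.106, H_out = 3.287 kJ/mol
  T = 391.3 K: K = (3.828, 0.232), RR gives ψ = 0.299, H_out = 17.259 kJ/mol
  T = 369.2 K: K = (3.257, 0.185), RR gives ψ = 0.215, H_out = 10.828 kJ/mol
  T = 358.1 K: K = (2.981, 0.163), RR gives ψ = 0.165, H_out = 7.232 kJ/mol
  T = 363.6 K: K = (3.117, 0.174), RR gives ψ = 0.191, H_out = 9.054 kJ/mol
  T = 366.4 K: K = (3.187, 0.179), RR gives ψ = 0.203, H_out = 9.950 kJ/mol
  T = 365.0 K: K = (3.152, 0.176), RR gives ψ = 0.197, H_out = 9.505 kJ/mol
Linear interpolation between T = 363.6 (H_out = 9.054) and T = 365.0 (H_out = 9.505) on hF = 9.282 gives T ≈ 364.3 K, at which ψ = 0.19.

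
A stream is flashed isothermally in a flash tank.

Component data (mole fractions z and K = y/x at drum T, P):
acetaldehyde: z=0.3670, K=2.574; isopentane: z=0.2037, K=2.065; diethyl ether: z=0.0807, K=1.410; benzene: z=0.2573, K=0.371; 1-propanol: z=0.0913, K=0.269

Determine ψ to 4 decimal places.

Material balance + equilibrium reduce to Σ zᵢ(Kᵢ−1)/(1+ψ(Kᵢ−1)) = 0.
g(0) = ΣzᵢKᵢ − 1 = 0.5991 and g(1) = 1 − Σzᵢ/Kᵢ = -0.3314, so a root lies in (0, 1).
Iterate (Newton) starting at ψ = 0.5:
  ψ = 0.5000: g = 0.15100, g' = -0.7303 → ψ = 0.7068
  ψ = 0.7068: g = -0.00657, g' = -0.8259 → ψ = 0.6988
Converged at ψ = 0.6988.

ψ = 0.6988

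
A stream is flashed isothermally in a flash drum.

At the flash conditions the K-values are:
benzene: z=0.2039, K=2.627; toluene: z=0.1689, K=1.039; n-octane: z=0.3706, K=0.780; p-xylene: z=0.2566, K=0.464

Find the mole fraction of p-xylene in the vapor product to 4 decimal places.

y_p-xylene = 0.1369

Material balance + equilibrium reduce to Σ zᵢ(Kᵢ−1)/(1+ψ(Kᵢ−1)) = 0.
Check two-phase: ΣzᵢKᵢ = 1.1193 > 1 and Σzᵢ/Kᵢ = 1.2683 > 1, so g(0) = 0.1193 > 0 and g(1) = -0.2683 < 0.
Newton–Raphson from ψ = 0.68:
  ψ = 0.6800: g = -0.14838, g' = -0.3292 → ψ = 0.2293
  ψ = 0.2293: g = 0.00546, g' = -0.4023 → ψ = 0.2429
  ψ = 0.2429: g = 0.00005, g' = -0.3950 → ψ = 0.2430
Converged at ψ = 0.2430.
Compositions from xᵢ = zᵢ/(1+ψ(Kᵢ−1)), yᵢ = Kᵢxᵢ:
  benzene: x = 0.1461, y = 0.3839
  toluene: x = 0.1673, y = 0.1738
  n-octane: x = 0.3915, y = 0.3054
  p-xylene: x = 0.2950, y = 0.1369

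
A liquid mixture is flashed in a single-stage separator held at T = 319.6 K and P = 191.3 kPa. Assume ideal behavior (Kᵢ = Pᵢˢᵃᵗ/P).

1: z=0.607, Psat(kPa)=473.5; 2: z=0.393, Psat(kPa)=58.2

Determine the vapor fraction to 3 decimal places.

ψ = 0.606

Raoult's law: Kᵢ = Pᵢˢᵃᵗ/P = Pᵢˢᵃᵗ/191.3.
  K_1 = 473.5/191.3 = 2.47517, K_2 = 58.2/191.3 = 0.30423
Let ψ = V/F and solve Σ zᵢ(Kᵢ−1)/(1+ψ(Kᵢ−1)) = 0.
Check two-phase: ΣzᵢKᵢ = 1.622 > 1 and Σzᵢ/Kᵢ = 1.537 > 1, so g(0) = 0.622 > 0 and g(1) = -0.537 < 0.
Binary case is linear: z₁(K₁−1)(1+ψ(K₂−1)) + z₂(K₂−1)(1+ψ(K₁−1)) = 0
⇒ ψ = [z₁(K₁−1)+z₂(K₂−1)] / [−(K₁−1)(K₂−1)] = 0.6220/1.0264 = 0.606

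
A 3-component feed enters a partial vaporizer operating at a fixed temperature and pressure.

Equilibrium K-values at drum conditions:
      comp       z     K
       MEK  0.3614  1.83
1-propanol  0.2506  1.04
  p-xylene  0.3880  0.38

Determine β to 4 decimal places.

Newton–Raphson from β = 0.5:
  β = 0.5000: g = -0.12682, g' = -0.4380 → β = 0.2104
  β = 0.2104: g = -0.01136, g' = -0.3781 → β = 0.1804
Converged at β = 0.1804.

β = 0.1804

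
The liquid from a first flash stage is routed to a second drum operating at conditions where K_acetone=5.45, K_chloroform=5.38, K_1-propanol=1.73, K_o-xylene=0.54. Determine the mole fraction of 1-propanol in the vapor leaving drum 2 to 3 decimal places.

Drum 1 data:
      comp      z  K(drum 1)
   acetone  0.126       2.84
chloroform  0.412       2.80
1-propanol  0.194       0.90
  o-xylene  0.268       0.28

y_1-propanol (drum 2) = 0.245

Drum 1:
Iterate (Newton) starting at ψ₁ = 0.5:
  ψ₁ = 0.500: g = 0.1891, g' = -0.827 → ψ₁ = 0.729
  ψ₁ = 0.729: g = -0.0071, g' = -0.945 → ψ₁ = 0.721
Converged at ψ₁ = 0.721.
Drum-1 compositions:
  acetone: x = 0.054, y = 0.154
  chloroform: x = 0.179, y = 0.502
  1-propanol: x = 0.209, y = 0.188
  o-xylene: x = 0.558, y = 0.156
Drum-2 feed = drum-1 liquid: z₂ = (0.0541, 0.1793, 0.2091, 0.5575).
Drum 2:
Rachford–Rice: g(ψ₂) = Σ zᵢ(Kᵢ−1)/(1+ψ₂(Kᵢ−1)) = 0.
g(0) = ΣzᵢKᵢ − 1 = 0.922 and g(1) = 1 − Σzᵢ/Kᵢ = -0.197, so a root lies in (0, 1).
Newton–Raphson from ψ₂ = 0.5:
  ψ₂ = 0.500: g = 0.0996, g' = -0.700 → ψ₂ = 0.642
  ψ₂ = 0.642: g = 0.0082, g' = -0.598 → ψ₂ = 0.656
Converged at ψ₂ = 0.656.
  acetone: x = 0.014, y = 0.075
  chloroform: x = 0.046, y = 0.249
  1-propanol: x = 0.141, y = 0.245
  o-xylene: x = 0.799, y = 0.431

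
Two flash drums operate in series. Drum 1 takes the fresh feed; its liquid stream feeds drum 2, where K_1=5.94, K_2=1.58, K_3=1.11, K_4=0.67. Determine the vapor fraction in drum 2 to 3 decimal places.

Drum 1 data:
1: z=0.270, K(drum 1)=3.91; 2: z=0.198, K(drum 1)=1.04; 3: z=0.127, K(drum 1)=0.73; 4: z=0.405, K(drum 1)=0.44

Drum 1:
Rachford–Rice: g(ψ₁) = Σ zᵢ(Kᵢ−1)/(1+ψ₁(Kᵢ−1)) = 0.
g(0) = ΣzᵢKᵢ − 1 = 0.533 and g(1) = 1 − Σzᵢ/Kᵢ = -0.354, so a root lies in (0, 1).
Newton–Raphson from ψ₁ = 0.5:
  ψ₁ = 0.500: g = -0.0268, g' = -0.637 → ψ₁ = 0.458
  ψ₁ = 0.458: g = 0.0005, g' = -0.662 → ψ₁ = 0.459
Converged at ψ₁ = 0.459.
Drum-1 compositions:
  1: x = 0.116, y = 0.452
  2: x = 0.194, y = 0.202
  3: x = 0.145, y = 0.106
  4: x = 0.545, y = 0.240
Drum-2 feed = drum-1 liquid: z₂ = (0.1156, 0.1944, 0.1449, 0.5450).
Drum 2:
Let ψ₂ = V/F and solve Σ zᵢ(Kᵢ−1)/(1+ψ₂(Kᵢ−1)) = 0.
g(0) = ΣzᵢKᵢ − 1 = 0.520 and g(1) = 1 − Σzᵢ/Kᵢ = -0.086, so a root lies in (0, 1).
Newton iteration, ψ₂⁰ = 0.39:
  ψ₂ = 0.390: g = 0.0961, g' = -0.453 → ψ₂ = 0.602
  ψ₂ = 0.602: g = 0.0178, g' = -0.309 → ψ₂ = 0.660
  ψ₂ = 0.660: g = 0.0006, g' = -0.288 → ψ₂ = 0.662
Converged at ψ₂ = 0.662.
  1: x = 0.027, y = 0.161
  2: x = 0.140, y = 0.222
  3: x = 0.135, y = 0.150
  4: x = 0.697, y = 0.467

V/F (drum 2) = 0.662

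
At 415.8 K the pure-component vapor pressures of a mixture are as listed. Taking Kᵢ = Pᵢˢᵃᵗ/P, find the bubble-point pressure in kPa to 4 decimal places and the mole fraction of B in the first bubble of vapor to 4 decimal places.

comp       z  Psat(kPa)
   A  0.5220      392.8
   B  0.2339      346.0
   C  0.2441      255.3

Pbub = 348.2897 kPa, y_B = 0.2324

At the bubble point ψ → 0, so ΣzᵢKᵢ = 1 with Kᵢ = Pᵢˢᵃᵗ/P ⇒ P = ΣzᵢPᵢˢᵃᵗ.
P = 0.5220·392.8 + 0.2339·346.0 + 0.2441·255.3 = 348.2897 kPa
yᵢ = zᵢPᵢˢᵃᵗ/P ⇒ y_B = 0.2339·346.0/348.2897 = 0.2324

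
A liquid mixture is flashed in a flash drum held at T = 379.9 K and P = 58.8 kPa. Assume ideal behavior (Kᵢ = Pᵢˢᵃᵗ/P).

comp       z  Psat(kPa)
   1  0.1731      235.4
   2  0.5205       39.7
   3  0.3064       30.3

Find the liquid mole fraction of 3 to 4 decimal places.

Raoult's law: Kᵢ = Pᵢˢᵃᵗ/P = Pᵢˢᵃᵗ/58.8.
  K_1 = 235.4/58.8 = 4.003401, K_2 = 39.7/58.8 = 0.675170, K_3 = 30.3/58.8 = 0.515306
Iterate (Newton) starting at ψ = 0.5:
  ψ = 0.5000: g = -0.19006, g' = -0.4532 → ψ = 0.0806
  ψ = 0.0806: g = 0.09039, g' = -1.1480 → ψ = 0.1593
  ψ = 0.1593: g = 0.01237, g' = -0.8598 → ψ = 0.1737
  ψ = 0.1737: g = 0.00028, g' = -0.8218 → ψ = 0.1741
Converged at ψ = 0.1741.
Compositions from xᵢ = zᵢ/(1+ψ(Kᵢ−1)), yᵢ = Kᵢxᵢ:
  1: x = 0.1137, y = 0.4551
  2: x = 0.5517, y = 0.3725
  3: x = 0.3346, y = 0.1724

x_3 = 0.3346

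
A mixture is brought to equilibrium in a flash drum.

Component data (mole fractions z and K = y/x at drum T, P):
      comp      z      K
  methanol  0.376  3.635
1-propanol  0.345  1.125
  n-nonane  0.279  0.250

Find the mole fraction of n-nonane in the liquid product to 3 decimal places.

Material balance + equilibrium reduce to Σ zᵢ(Kᵢ−1)/(1+V/F(Kᵢ−1)) = 0.
Check two-phase: ΣzᵢKᵢ = 1.825 > 1 and Σzᵢ/Kᵢ = 1.526 > 1, so g(0) = 0.825 > 0 and g(1) = -0.526 < 0.
Newton iteration, V/F⁰ = 0.33:
  V/F = 0.330: g = 0.2933, g' = -1.029 → V/F = 0.615
  V/F = 0.615: g = 0.0297, g' = -0.926 → V/F = 0.647
Converged at V/F = 0.647.
Compositions from xᵢ = zᵢ/(1+V/F(Kᵢ−1)), yᵢ = Kᵢxᵢ:
  methanol: x = 0.139, y = 0.505
  1-propanol: x = 0.319, y = 0.359
  n-nonane: x = 0.542, y = 0.135

x_n-nonane = 0.542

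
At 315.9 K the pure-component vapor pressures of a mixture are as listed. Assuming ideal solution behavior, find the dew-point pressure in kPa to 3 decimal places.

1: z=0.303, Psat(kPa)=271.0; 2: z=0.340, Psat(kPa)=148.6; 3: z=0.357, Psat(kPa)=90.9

Pdew = 136.361 kPa

At the dew point ψ → 1, so Σzᵢ/Kᵢ = 1 with Kᵢ = Pᵢˢᵃᵗ/P ⇒ 1/P = Σzᵢ/Pᵢˢᵃᵗ.
1/P = 0.303/271.0 + 0.340/148.6 + 0.357/90.9 = 0.007333 ⇒ P = 136.361 kPa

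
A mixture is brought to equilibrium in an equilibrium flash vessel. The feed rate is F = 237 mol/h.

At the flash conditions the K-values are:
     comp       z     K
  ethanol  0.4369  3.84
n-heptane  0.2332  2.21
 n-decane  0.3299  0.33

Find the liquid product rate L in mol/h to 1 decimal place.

L = 37.7 mol/h

Let ψ = V/F and solve Σ zᵢ(Kᵢ−1)/(1+ψ(Kᵢ−1)) = 0.
Feasibility: ΣzᵢKᵢ = 2.3019, Σzᵢ/Kᵢ = 1.2190 — both > 1, two phases present.
Newton iteration, ψ⁰ = 0.5:
  ψ = 0.5000: g = 0.35615, g' = -1.0691 → ψ = 0.8331
  ψ = 0.8331: g = 0.00884, g' = -1.1544 → ψ = 0.8408
  ψ = 0.8408: g = -0.00005, g' = -1.1676 → ψ = 0.8407
Converged at ψ = 0.8407.
Then V = ψ·F = 0.8407·237 = 199.3 mol/h and L = F − V = 37.7 mol/h.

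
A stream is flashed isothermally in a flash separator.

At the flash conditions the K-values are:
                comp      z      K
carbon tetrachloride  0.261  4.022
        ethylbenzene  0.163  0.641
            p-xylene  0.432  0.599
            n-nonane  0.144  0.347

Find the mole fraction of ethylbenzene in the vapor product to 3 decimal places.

Material balance + equilibrium reduce to Σ zᵢ(Kᵢ−1)/(1+ψ(Kᵢ−1)) = 0.
g(0) = ΣzᵢKᵢ − 1 = 0.463 and g(1) = 1 − Σzᵢ/Kᵢ = -0.455, so a root lies in (0, 1).
Iterate (Newton) starting at ψ = 0.31:
  ψ = 0.310: g = 0.0257, g' = -0.849 → ψ = 0.340
  ψ = 0.340: g = 0.0007, g' = -0.801 → ψ = 0.341
Converged at ψ = 0.341.
Compositions from xᵢ = zᵢ/(1+ψ(Kᵢ−1)), yᵢ = Kᵢxᵢ:
  carbon tetrachloride: x = 0.129, y = 0.517
  ethylbenzene: x = 0.186, y = 0.119
  p-xylene: x = 0.500, y = 0.300
  n-nonane: x = 0.185, y = 0.064

y_ethylbenzene = 0.119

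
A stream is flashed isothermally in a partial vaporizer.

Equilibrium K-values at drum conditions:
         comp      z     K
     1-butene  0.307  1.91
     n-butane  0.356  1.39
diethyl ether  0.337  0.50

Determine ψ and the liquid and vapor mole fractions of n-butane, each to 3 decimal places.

Material balance + equilibrium reduce to Σ zᵢ(Kᵢ−1)/(1+ψ(Kᵢ−1)) = 0.
Check two-phase: ΣzᵢKᵢ = 1.250 > 1 and Σzᵢ/Kᵢ = 1.091 > 1, so g(0) = 0.250 > 0 and g(1) = -0.091 < 0.
Newton iteration, ψ⁰ = 0.5:
  ψ = 0.500: g = 0.0835, g' = -0.308 → ψ = 0.771
  ψ = 0.771: g = -0.0034, g' = -0.343 → ψ = 0.761
Converged at ψ = 0.761.
Compositions from xᵢ = zᵢ/(1+ψ(Kᵢ−1)), yᵢ = Kᵢxᵢ:
  1-butene: x = 0.181, y = 0.346
  n-butane: x = 0.274, y = 0.382
  diethyl ether: x = 0.544, y = 0.272

ψ = 0.761, x_n-butane = 0.274, y_n-butane = 0.382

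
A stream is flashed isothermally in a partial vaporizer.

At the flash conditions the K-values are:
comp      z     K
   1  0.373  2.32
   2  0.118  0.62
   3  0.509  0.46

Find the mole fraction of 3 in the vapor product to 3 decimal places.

Material balance + equilibrium reduce to Σ zᵢ(Kᵢ−1)/(1+ψ(Kᵢ−1)) = 0.
g(0) = ΣzᵢKᵢ − 1 = 0.173 and g(1) = 1 − Σzᵢ/Kᵢ = -0.458, so a root lies in (0, 1).
Newton iteration, ψ⁰ = 0.35:
  ψ = 0.350: g = -0.0539, g' = -0.552 → ψ = 0.252
  ψ = 0.252: g = 0.0014, g' = -0.585 → ψ = 0.255
Converged at ψ = 0.255.
Compositions from xᵢ = zᵢ/(1+ψ(Kᵢ−1)), yᵢ = Kᵢxᵢ:
  1: x = 0.279, y = 0.647
  2: x = 0.131, y = 0.081
  3: x = 0.590, y = 0.272

y_3 = 0.272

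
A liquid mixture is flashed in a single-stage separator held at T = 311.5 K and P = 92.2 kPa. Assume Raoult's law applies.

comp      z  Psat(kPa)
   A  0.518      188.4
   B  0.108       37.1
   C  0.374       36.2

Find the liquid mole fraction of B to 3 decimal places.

Raoult's law: Kᵢ = Pᵢˢᵃᵗ/P = Pᵢˢᵃᵗ/92.2.
  K_A = 188.4/92.2 = 2.04338, K_B = 37.1/92.2 = 0.40239, K_C = 36.2/92.2 = 0.39262
Rachford–Rice: g(ψ) = Σ zᵢ(Kᵢ−1)/(1+ψ(Kᵢ−1)) = 0.
Check two-phase: ΣzᵢKᵢ = 1.249 > 1 and Σzᵢ/Kᵢ = 1.474 > 1, so g(0) = 0.249 > 0 and g(1) = -0.474 < 0.
Iterate (Newton) starting at ψ = 0.5:
  ψ = 0.500: g = -0.0631, g' = -0.607 → ψ = 0.396
  ψ = 0.396: g = -0.0012, g' = -0.588 → ψ = 0.394
Converged at ψ = 0.394.
Compositions from xᵢ = zᵢ/(1+ψ(Kᵢ−1)), yᵢ = Kᵢxᵢ:
  A: x = 0.367, y = 0.750
  B: x = 0.141, y = 0.057
  C: x = 0.492, y = 0.193

x_B = 0.141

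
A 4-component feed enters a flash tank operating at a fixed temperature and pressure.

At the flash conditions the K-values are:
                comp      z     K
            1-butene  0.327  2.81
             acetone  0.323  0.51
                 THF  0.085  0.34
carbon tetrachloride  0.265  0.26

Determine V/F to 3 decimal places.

V/F = 0.162

Rachford–Rice: g(V/F) = Σ zᵢ(Kᵢ−1)/(1+V/F(Kᵢ−1)) = 0.
Check two-phase: ΣzᵢKᵢ = 1.181 > 1 and Σzᵢ/Kᵢ = 2.019 > 1, so g(0) = 0.181 > 0 and g(1) = -1.019 < 0.
Newton iteration, V/F⁰ = 0.5:
  V/F = 0.500: g = -0.2939, g' = -0.879 → V/F = 0.166
  V/F = 0.166: g = -0.0035, g' = -0.961 → V/F = 0.162
Converged at V/F = 0.162.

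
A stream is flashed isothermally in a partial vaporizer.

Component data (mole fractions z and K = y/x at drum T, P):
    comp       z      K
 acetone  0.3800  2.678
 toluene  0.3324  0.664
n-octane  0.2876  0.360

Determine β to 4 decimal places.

Let β = V/F and solve Σ zᵢ(Kᵢ−1)/(1+β(Kᵢ−1)) = 0.
Feasibility: ΣzᵢKᵢ = 1.3419, Σzᵢ/Kᵢ = 1.4414 — both > 1, two phases present.
Newton–Raphson from β = 0.31:
  β = 0.3100: g = 0.06516, g' = -0.6931 → β = 0.4040
  β = 0.4040: g = 0.00253, g' = -0.6446 → β = 0.4079
Converged at β = 0.4079.

β = 0.4079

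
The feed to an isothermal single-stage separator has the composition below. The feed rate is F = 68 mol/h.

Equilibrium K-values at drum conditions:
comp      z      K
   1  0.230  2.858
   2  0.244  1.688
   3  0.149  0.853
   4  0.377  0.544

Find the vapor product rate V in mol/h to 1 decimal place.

Let β = V/F and solve Σ zᵢ(Kᵢ−1)/(1+β(Kᵢ−1)) = 0.
g(0) = ΣzᵢKᵢ − 1 = 0.401 and g(1) = 1 − Σzᵢ/Kᵢ = -0.093, so a root lies in (0, 1).
Newton iteration, β⁰ = 0.37:
  β = 0.370: g = 0.1571, g' = -0.469 → β = 0.705
  β = 0.705: g = 0.0203, g' = -0.375 → β = 0.759
Converged at β = 0.759.
Then V = β·F = 0.7591·68 = 51.6 mol/h and L = F − V = 16.4 mol/h.

V = 51.6 mol/h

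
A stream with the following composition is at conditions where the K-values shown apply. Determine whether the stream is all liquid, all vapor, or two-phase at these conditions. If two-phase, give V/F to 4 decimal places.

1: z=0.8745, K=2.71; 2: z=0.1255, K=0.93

ΣzᵢKᵢ = 2.4866; Σzᵢ/Kᵢ = 0.4576.
Since Σzᵢ/Kᵢ < 1 the mixture is above its dew point — single vapor phase.

all vapor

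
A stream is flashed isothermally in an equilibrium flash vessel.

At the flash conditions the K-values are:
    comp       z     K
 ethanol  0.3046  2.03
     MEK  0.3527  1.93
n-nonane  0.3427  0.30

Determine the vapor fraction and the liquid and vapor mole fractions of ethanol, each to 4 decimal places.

Rachford–Rice: g(ψ) = Σ zᵢ(Kᵢ−1)/(1+ψ(Kᵢ−1)) = 0.
Check two-phase: ΣzᵢKᵢ = 1.4019 > 1 and Σzᵢ/Kᵢ = 1.4751 > 1, so g(0) = 0.4019 > 0 and g(1) = -0.4751 < 0.
Iterate (Newton) starting at ψ = 0.34:
  ψ = 0.3400: g = 0.16676, g' = -0.6425 → ψ = 0.5995
  ψ = 0.5995: g = -0.00881, g' = -0.7479 → ψ = 0.5877
Converged at ψ = 0.5877.
Compositions from xᵢ = zᵢ/(1+ψ(Kᵢ−1)), yᵢ = Kᵢxᵢ:
  ethanol: x = 0.1897, y = 0.3852
  MEK: x = 0.2281, y = 0.4402
  n-nonane: x = 0.5822, y = 0.1747

ψ = 0.5877, x_ethanol = 0.1897, y_ethanol = 0.3852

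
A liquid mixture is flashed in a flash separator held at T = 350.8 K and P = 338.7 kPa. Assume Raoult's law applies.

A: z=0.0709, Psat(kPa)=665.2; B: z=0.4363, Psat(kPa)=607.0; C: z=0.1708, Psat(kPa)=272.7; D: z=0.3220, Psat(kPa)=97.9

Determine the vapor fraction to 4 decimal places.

ψ = 0.3121

Raoult's law: Kᵢ = Pᵢˢᵃᵗ/P = Pᵢˢᵃᵗ/338.7.
  K_A = 665.2/338.7 = 1.963980, K_B = 607.0/338.7 = 1.792146, K_C = 272.7/338.7 = 0.805137, K_D = 97.9/338.7 = 0.289046
Material balance + equilibrium reduce to Σ zᵢ(Kᵢ−1)/(1+ψ(Kᵢ−1)) = 0.
g(0) = ΣzᵢKᵢ − 1 = 0.1518 and g(1) = 1 − Σzᵢ/Kᵢ = -0.6057, so a root lies in (0, 1).
Newton–Raphson from ψ = 0.35:
  ψ = 0.3500: g = -0.01879, g' = -0.5006 → ψ = 0.3125
  ψ = 0.3125: g = -0.00018, g' = -0.4912 → ψ = 0.3121
Converged at ψ = 0.3121.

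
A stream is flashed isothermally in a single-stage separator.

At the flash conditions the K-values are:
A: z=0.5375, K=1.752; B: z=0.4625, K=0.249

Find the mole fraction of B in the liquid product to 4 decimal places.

x_B = 0.5003

Rachford–Rice: g(ψ) = Σ zᵢ(Kᵢ−1)/(1+ψ(Kᵢ−1)) = 0.
g(0) = ΣzᵢKᵢ − 1 = 0.0569 and g(1) = 1 − Σzᵢ/Kᵢ = -1.1642, so a root lies in (0, 1).
Binary case is linear: z₁(K₁−1)(1+ψ(K₂−1)) + z₂(K₂−1)(1+ψ(K₁−1)) = 0
⇒ ψ = [z₁(K₁−1)+z₂(K₂−1)] / [−(K₁−1)(K₂−1)] = 0.05686/0.56475 = 0.1007
Compositions from xᵢ = zᵢ/(1+ψ(Kᵢ−1)), yᵢ = Kᵢxᵢ:
  A: x = 0.4997, y = 0.8754
  B: x = 0.5003, y = 0.1246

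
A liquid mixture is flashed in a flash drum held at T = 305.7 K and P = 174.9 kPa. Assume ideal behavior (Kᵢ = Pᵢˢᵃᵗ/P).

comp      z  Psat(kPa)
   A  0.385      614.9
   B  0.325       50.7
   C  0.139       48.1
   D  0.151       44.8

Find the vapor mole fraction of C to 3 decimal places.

y_C = 0.048

Raoult's law: Kᵢ = Pᵢˢᵃᵗ/P = Pᵢˢᵃᵗ/174.9.
  K_A = 614.9/174.9 = 3.51572, K_B = 50.7/174.9 = 0.28988, K_C = 48.1/174.9 = 0.27501, K_D = 44.8/174.9 = 0.25615
Let ψ = V/F and solve Σ zᵢ(Kᵢ−1)/(1+ψ(Kᵢ−1)) = 0.
g(0) = ΣzᵢKᵢ − 1 = 0.525 and g(1) = 1 − Σzᵢ/Kᵢ = -1.326, so a root lies in (0, 1).
Iterate (Newton) starting at ψ = 0.41:
  ψ = 0.410: g = -0.1538, g' = -1.238 → ψ = 0.286
  ψ = 0.286: g = 0.0042, g' = -1.334 → ψ = 0.289
Converged at ψ = 0.289.
Compositions from xᵢ = zᵢ/(1+ψ(Kᵢ−1)), yᵢ = Kᵢxᵢ:
  A: x = 0.223, y = 0.784
  B: x = 0.409, y = 0.119
  C: x = 0.176, y = 0.048
  D: x = 0.192, y = 0.049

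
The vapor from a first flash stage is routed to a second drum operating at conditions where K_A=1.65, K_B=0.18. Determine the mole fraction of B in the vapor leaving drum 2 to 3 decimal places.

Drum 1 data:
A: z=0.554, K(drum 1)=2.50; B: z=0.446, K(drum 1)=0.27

Drum 1:
Let ψ₁ = V/F and solve Σ zᵢ(Kᵢ−1)/(1+ψ₁(Kᵢ−1)) = 0.
Feasibility: ΣzᵢKᵢ = 1.505, Σzᵢ/Kᵢ = 1.873 — both > 1, two phases present.
Binary case is linear: z₁(K₁−1)(1+ψ₁(K₂−1)) + z₂(K₂−1)(1+ψ₁(K₁−1)) = 0
⇒ ψ₁ = [z₁(K₁−1)+z₂(K₂−1)] / [−(K₁−1)(K₂−1)] = 0.5054/1.0950 = 0.462
Drum-1 compositions:
  A: x = 0.327, y = 0.818
  B: x = 0.673, y = 0.182
Drum-2 feed = drum-1 vapor: z₂ = (0.8184, 0.1816).
Drum 2:
Rachford–Rice: g(ψ₂) = Σ zᵢ(Kᵢ−1)/(1+ψ₂(Kᵢ−1)) = 0.
g(0) = ΣzᵢKᵢ − 1 = 0.383 and g(1) = 1 − Σzᵢ/Kᵢ = -0.505, so a root lies in (0, 1).
Binary case is linear: z₁(K₁−1)(1+ψ₂(K₂−1)) + z₂(K₂−1)(1+ψ₂(K₁−1)) = 0
⇒ ψ₂ = [z₁(K₁−1)+z₂(K₂−1)] / [−(K₁−1)(K₂−1)] = 0.3830/0.5330 = 0.719
  A: x = 0.558, y = 0.920
  B: x = 0.442, y = 0.080

y_B (drum 2) = 0.080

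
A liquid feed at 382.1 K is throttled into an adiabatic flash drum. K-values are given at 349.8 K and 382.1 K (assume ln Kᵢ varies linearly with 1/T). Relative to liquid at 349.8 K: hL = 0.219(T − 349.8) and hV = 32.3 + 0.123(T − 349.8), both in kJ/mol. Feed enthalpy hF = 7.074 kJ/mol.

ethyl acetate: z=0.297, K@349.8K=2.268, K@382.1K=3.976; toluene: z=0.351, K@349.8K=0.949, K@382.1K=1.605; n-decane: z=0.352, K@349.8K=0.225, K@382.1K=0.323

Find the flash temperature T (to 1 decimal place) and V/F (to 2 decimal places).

T = 352.5 K, V/F = 0.20

Adiabatic flash: solve Rachford–Rice at each trial T, then check hF = ψ·hV(T) + (1−ψ)·hL(T).
  T = 349.8 K: K = (2.268, 0.949, 0.225), RR gives ψ = 0.133, H_out = 4.300 kJ/mol
  T = 382.1 K: K = (3.976, 1.605, 0.323), RR gives ψ = 0.681, H_out = 26.967 kJ/mol
  T = 366.0 K: K = (3.043, 1.250, 0.272), RR gives ψ = 0.468, H_out = 17.931 kJ/mol
  T = 357.9 K: K = (2.636, 1.092, 0.248), RR gives ψ = 0.322, H_out = 11.940 kJ/mol
  T = 353.9 K: K = (2.449, 1.020, 0.236), RR gives ψ = 0.236, H_out = 8.420 kJ/mol
  T = 351.9 K: K = (2.360, 0.985, 0.231), RR gives ψ = 0.188, H_out = 6.482 kJ/mol
Linear interpolation between T = 351.9 (H_out = 6.482) and T = 353.9 (H_out = 8.420) on hF = 7.074 gives T ≈ 352.5 K, at which ψ = 0.20.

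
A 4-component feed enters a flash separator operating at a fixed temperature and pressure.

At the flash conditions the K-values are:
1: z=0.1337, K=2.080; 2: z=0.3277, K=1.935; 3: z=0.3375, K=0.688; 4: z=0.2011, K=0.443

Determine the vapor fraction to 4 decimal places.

ψ = 0.5619

Let ψ = V/F and solve Σ zᵢ(Kᵢ−1)/(1+ψ(Kᵢ−1)) = 0.
Check two-phase: ΣzᵢKᵢ = 1.2335 > 1 and Σzᵢ/Kᵢ = 1.1781 > 1, so g(0) = 0.2335 > 0 and g(1) = -0.1781 < 0.
Newton–Raphson from ψ = 0.69:
  ψ = 0.6900: g = -0.04714, g' = -0.3750 → ψ = 0.5643
  ψ = 0.5643: g = -0.00087, g' = -0.3641 → ψ = 0.5619
Converged at ψ = 0.5619.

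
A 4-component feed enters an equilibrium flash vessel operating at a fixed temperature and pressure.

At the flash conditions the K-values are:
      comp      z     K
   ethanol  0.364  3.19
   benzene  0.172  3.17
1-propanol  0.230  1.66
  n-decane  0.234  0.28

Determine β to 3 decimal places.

Iterate (Newton) starting at β = 0.35:
  β = 0.350: g = 0.5615, g' = -1.104 → β = 0.859
  β = 0.859: g = 0.0628, g' = -1.182 → β = 0.912
  β = 0.912: g = -0.0042, g' = -1.352 → β = 0.909
Converged at β = 0.909.

β = 0.909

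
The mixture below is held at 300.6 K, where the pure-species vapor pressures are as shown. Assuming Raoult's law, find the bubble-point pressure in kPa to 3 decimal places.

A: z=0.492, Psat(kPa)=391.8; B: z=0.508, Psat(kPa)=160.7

At the bubble point ψ → 0, so ΣzᵢKᵢ = 1 with Kᵢ = Pᵢˢᵃᵗ/P ⇒ P = ΣzᵢPᵢˢᵃᵗ.
P = 0.492·391.8 + 0.508·160.7 = 274.401 kPa

Pbub = 274.401 kPa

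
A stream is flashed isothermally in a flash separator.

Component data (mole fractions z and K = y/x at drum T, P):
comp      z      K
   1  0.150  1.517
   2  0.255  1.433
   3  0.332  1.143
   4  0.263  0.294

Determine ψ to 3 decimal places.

ψ = 0.207

Newton iteration, ψ⁰ = 0.5:
  ψ = 0.500: g = -0.0903, g' = -0.377 → ψ = 0.260
  ψ = 0.260: g = -0.0141, g' = -0.273 → ψ = 0.209
  ψ = 0.209: g = -0.0004, g' = -0.260 → ψ = 0.207
Converged at ψ = 0.207.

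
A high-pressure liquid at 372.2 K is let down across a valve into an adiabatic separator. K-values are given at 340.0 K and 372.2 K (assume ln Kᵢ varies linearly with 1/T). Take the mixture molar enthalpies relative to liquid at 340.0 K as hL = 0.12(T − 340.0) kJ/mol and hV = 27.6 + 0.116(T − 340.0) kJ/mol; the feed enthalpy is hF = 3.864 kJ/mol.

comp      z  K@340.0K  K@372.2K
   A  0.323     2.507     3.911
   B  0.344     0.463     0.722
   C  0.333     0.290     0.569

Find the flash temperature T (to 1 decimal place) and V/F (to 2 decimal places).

T = 343.4 K, V/F = 0.13

Adiabatic flash: solve Rachford–Rice at each trial T, then check hF = ψ·hV(T) + (1−ψ)·hL(T).
  T = 340.0 K: K = (2.507, 0.463, 0.290), RR gives ψ = 0.070, H_out = 1.919 kJ/mol
  T = 372.2 K: K = (3.911, 0.722, 0.569), RR gives ψ = 0.669, H_out = 22.234 kJ/mol
  T = 356.1 K: K = (3.163, 0.584, 0.412), RR gives ψ = 0.329, H_out = 10.986 kJ/mol
  T = 348.1 K: K = (2.826, 0.522, 0.348), RR gives ψ = 0.200, H_out = 6.492 kJ/mol
  T = 344.1 K: K = (2.665, 0.492, 0.318), RR gives ψ = 0.137, H_out = 4.265 kJ/mol
  T = 342.1 K: K = (2.587, 0.478, 0.304), RR gives ψ = 0.104, H_out = 3.133 kJ/mol
Linear interpolation between T = 342.1 (H_out = 3.133) and T = 344.1 (H_out = 4.265) on hF = 3.864 gives T ≈ 343.4 K, at which ψ = 0.13.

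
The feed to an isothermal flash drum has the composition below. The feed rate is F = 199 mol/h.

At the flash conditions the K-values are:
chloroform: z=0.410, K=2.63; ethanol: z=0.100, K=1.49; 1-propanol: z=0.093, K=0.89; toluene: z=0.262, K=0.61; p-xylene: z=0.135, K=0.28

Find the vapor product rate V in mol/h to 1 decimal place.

Newton–Raphson from ψ = 0.5:
  ψ = 0.500: g = 0.1179, g' = -0.580 → ψ = 0.703
  ψ = 0.703: g = -0.0011, g' = -0.614 → ψ = 0.702
Converged at ψ = 0.702.
Then V = ψ·F = 0.7017·199 = 139.6 mol/h and L = F − V = 59.4 mol/h.

V = 139.6 mol/h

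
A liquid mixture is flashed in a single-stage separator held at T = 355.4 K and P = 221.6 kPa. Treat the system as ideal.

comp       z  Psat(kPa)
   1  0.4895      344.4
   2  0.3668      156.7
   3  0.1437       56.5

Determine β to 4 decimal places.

β = 0.2159

Raoult's law: Kᵢ = Pᵢˢᵃᵗ/P = Pᵢˢᵃᵗ/221.6.
  K_1 = 344.4/221.6 = 1.554152, K_2 = 156.7/221.6 = 0.707130, K_3 = 56.5/221.6 = 0.254964
Iterate (Newton) starting at β = 0.39:
  β = 0.3900: g = -0.04914, g' = -0.3002 → β = 0.2263
  β = 0.2263: g = -0.00280, g' = -0.2702 → β = 0.2160
  β = 0.2160: g = -0.00001, g' = -0.2690 → β = 0.2159
Converged at β = 0.2159.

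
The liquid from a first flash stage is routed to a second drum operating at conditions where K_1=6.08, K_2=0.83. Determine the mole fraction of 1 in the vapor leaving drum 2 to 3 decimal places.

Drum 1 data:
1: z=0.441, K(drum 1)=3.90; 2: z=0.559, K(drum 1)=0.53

y_1 (drum 2) = 0.197

Drum 1:
Rachford–Rice: g(ψ₁) = Σ zᵢ(Kᵢ−1)/(1+ψ₁(Kᵢ−1)) = 0.
g(0) = ΣzᵢKᵢ − 1 = 1.016 and g(1) = 1 − Σzᵢ/Kᵢ = -0.168, so a root lies in (0, 1).
Binary case is linear: z₁(K₁−1)(1+ψ₁(K₂−1)) + z₂(K₂−1)(1+ψ₁(K₁−1)) = 0
⇒ ψ₁ = [z₁(K₁−1)+z₂(K₂−1)] / [−(K₁−1)(K₂−1)] = 1.0162/1.3630 = 0.746
Drum-1 compositions:
  1: x = 0.139, y = 0.544
  2: x = 0.861, y = 0.456
Drum-2 feed = drum-1 liquid: z₂ = (0.1395, 0.8605).
Drum 2:
Let ψ₂ = V/F and solve Σ zᵢ(Kᵢ−1)/(1+ψ₂(Kᵢ−1)) = 0.
g(0) = ΣzᵢKᵢ − 1 = 0.562 and g(1) = 1 − Σzᵢ/Kᵢ = -0.060, so a root lies in (0, 1).
Binary case is linear: z₁(K₁−1)(1+ψ₂(K₂−1)) + z₂(K₂−1)(1+ψ₂(K₁−1)) = 0
⇒ ψ₂ = [z₁(K₁−1)+z₂(K₂−1)] / [−(K₁−1)(K₂−1)] = 0.5622/0.8636 = 0.651
  1: x = 0.032, y = 0.197
  2: x = 0.968, y = 0.803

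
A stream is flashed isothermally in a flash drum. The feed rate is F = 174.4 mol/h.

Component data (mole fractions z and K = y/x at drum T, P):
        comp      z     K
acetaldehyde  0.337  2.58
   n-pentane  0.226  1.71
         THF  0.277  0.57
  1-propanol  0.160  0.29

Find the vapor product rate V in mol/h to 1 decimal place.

V = 112.3 mol/h

Rachford–Rice: g(β) = Σ zᵢ(Kᵢ−1)/(1+β(Kᵢ−1)) = 0.
g(0) = ΣzᵢKᵢ − 1 = 0.460 and g(1) = 1 − Σzᵢ/Kᵢ = -0.300, so a root lies in (0, 1).
Newton iteration, β⁰ = 0.5:
  β = 0.500: g = 0.0880, g' = -0.602 → β = 0.646
  β = 0.646: g = -0.0015, g' = -0.633 → β = 0.644
Converged at β = 0.644.
Then V = β·F = 0.6440·174.4 = 112.3 mol/h and L = F − V = 62.1 mol/h.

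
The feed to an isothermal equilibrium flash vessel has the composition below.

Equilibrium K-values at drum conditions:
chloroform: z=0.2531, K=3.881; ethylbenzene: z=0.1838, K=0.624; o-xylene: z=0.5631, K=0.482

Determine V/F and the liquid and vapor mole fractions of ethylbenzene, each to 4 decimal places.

V/F = 0.2635, x_ethylbenzene = 0.2040, y_ethylbenzene = 0.1273

Material balance + equilibrium reduce to Σ zᵢ(Kᵢ−1)/(1+V/F(Kᵢ−1)) = 0.
Feasibility: ΣzᵢKᵢ = 1.3684, Σzᵢ/Kᵢ = 1.5280 — both > 1, two phases present.
Newton–Raphson from V/F = 0.66:
  V/F = 0.6600: g = -0.28381, g' = -0.6444 → V/F = 0.2195
  V/F = 0.2195: g = 0.04223, g' = -1.0115 → V/F = 0.2613
  V/F = 0.2613: g = 0.00203, g' = -0.9179 → V/F = 0.2635
Converged at V/F = 0.2635.
Compositions from xᵢ = zᵢ/(1+V/F(Kᵢ−1)), yᵢ = Kᵢxᵢ:
  chloroform: x = 0.1439, y = 0.5584
  ethylbenzene: x = 0.2040, y = 0.1273
  o-xylene: x = 0.6521, y = 0.3143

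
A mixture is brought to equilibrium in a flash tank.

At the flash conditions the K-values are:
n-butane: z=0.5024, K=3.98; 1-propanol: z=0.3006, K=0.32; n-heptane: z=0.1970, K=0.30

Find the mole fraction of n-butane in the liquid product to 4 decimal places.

x_n-butane = 0.1876

Newton–Raphson from V/F = 0.5:
  V/F = 0.5000: g = 0.07940, g' = -1.2672 → V/F = 0.5627
  V/F = 0.5627: g = 0.00073, g' = -1.2501 → V/F = 0.5632
Converged at V/F = 0.5632.
Compositions from xᵢ = zᵢ/(1+V/F(Kᵢ−1)), yᵢ = Kᵢxᵢ:
  n-butane: x = 0.1876, y = 0.7465
  1-propanol: x = 0.4872, y = 0.1559
  n-heptane: x = 0.3252, y = 0.0976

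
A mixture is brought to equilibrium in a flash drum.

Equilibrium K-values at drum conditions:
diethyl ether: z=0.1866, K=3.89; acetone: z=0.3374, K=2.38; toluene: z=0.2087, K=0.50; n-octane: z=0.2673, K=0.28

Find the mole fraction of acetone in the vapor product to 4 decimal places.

y_acetone = 0.4525

Iterate (Newton) starting at ψ = 0.5:
  ψ = 0.5000: g = 0.05623, g' = -0.9167 → ψ = 0.5613
Converged at ψ = 0.5613.
Compositions from xᵢ = zᵢ/(1+ψ(Kᵢ−1)), yᵢ = Kᵢxᵢ:
  diethyl ether: x = 0.0712, y = 0.2768
  acetone: x = 0.1901, y = 0.4525
  toluene: x = 0.2901, y = 0.1451
  n-octane: x = 0.4486, y = 0.1256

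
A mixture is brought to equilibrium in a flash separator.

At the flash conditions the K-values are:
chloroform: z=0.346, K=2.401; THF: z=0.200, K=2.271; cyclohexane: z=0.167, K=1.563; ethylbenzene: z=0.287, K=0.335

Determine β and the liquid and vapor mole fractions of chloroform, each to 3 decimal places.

Let β = V/F and solve Σ zᵢ(Kᵢ−1)/(1+β(Kᵢ−1)) = 0.
Feasibility: ΣzᵢKᵢ = 1.642, Σzᵢ/Kᵢ = 1.196 — both > 1, two phases present.
Newton iteration, β⁰ = 0.5:
  β = 0.500: g = 0.2279, g' = -0.673 → β = 0.839
  β = 0.839: g = -0.0219, g' = -0.893 → β = 0.814
Converged at β = 0.814.
Compositions from xᵢ = zᵢ/(1+β(Kᵢ−1)), yᵢ = Kᵢxᵢ:
  chloroform: x = 0.162, y = 0.388
  THF: x = 0.098, y = 0.223
  cyclohexane: x = 0.115, y = 0.179
  ethylbenzene: x = 0.625, y = 0.210

β = 0.814, x_chloroform = 0.162, y_chloroform = 0.388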